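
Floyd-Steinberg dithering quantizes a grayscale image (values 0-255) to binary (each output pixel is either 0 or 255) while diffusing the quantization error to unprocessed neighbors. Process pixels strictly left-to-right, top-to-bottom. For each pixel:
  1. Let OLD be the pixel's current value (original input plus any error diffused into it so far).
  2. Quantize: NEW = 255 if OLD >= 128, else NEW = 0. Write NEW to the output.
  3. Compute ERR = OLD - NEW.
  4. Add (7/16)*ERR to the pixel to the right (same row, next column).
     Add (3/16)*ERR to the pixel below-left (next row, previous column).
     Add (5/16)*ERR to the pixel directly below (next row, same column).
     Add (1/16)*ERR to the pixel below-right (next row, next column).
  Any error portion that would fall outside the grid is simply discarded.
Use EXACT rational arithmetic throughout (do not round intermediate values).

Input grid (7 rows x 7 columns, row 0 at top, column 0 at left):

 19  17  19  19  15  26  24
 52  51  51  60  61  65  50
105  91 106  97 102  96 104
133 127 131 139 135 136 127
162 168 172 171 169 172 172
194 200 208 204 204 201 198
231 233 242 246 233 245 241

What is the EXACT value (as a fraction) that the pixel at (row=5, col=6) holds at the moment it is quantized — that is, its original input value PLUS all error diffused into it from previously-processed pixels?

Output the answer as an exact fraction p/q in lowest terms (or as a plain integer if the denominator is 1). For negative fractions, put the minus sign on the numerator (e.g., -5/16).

(0,0): OLD=19 → NEW=0, ERR=19
(0,1): OLD=405/16 → NEW=0, ERR=405/16
(0,2): OLD=7699/256 → NEW=0, ERR=7699/256
(0,3): OLD=131717/4096 → NEW=0, ERR=131717/4096
(0,4): OLD=1905059/65536 → NEW=0, ERR=1905059/65536
(0,5): OLD=40598389/1048576 → NEW=0, ERR=40598389/1048576
(0,6): OLD=686841907/16777216 → NEW=0, ERR=686841907/16777216
(1,0): OLD=16047/256 → NEW=0, ERR=16047/256
(1,1): OLD=190793/2048 → NEW=0, ERR=190793/2048
(1,2): OLD=7128189/65536 → NEW=0, ERR=7128189/65536
(1,3): OLD=32758841/262144 → NEW=0, ERR=32758841/262144
(1,4): OLD=2248577163/16777216 → NEW=255, ERR=-2029612917/16777216
(1,5): OLD=4518553083/134217728 → NEW=0, ERR=4518553083/134217728
(1,6): OLD=171674324053/2147483648 → NEW=0, ERR=171674324053/2147483648
(2,0): OLD=4654899/32768 → NEW=255, ERR=-3700941/32768
(2,1): OLD=99626721/1048576 → NEW=0, ERR=99626721/1048576
(2,2): OLD=3536819171/16777216 → NEW=255, ERR=-741370909/16777216
(2,3): OLD=13533724811/134217728 → NEW=0, ERR=13533724811/134217728
(2,4): OLD=131461537467/1073741824 → NEW=0, ERR=131461537467/1073741824
(2,5): OLD=5755713173289/34359738368 → NEW=255, ERR=-3006020110551/34359738368
(2,6): OLD=51023159383983/549755813888 → NEW=0, ERR=51023159383983/549755813888
(3,0): OLD=1938099331/16777216 → NEW=0, ERR=1938099331/16777216
(3,1): OLD=25754570695/134217728 → NEW=255, ERR=-8470949945/134217728
(3,2): OLD=122861133317/1073741824 → NEW=0, ERR=122861133317/1073741824
(3,3): OLD=1034078904115/4294967296 → NEW=255, ERR=-61137756365/4294967296
(3,4): OLD=86273739733123/549755813888 → NEW=255, ERR=-53913992808317/549755813888
(3,5): OLD=399383438926521/4398046511104 → NEW=0, ERR=399383438926521/4398046511104
(3,6): OLD=13388670384257767/70368744177664 → NEW=255, ERR=-4555359381046553/70368744177664
(4,0): OLD=400003474381/2147483648 → NEW=255, ERR=-147604855859/2147483648
(4,1): OLD=5046769573481/34359738368 → NEW=255, ERR=-3714963710359/34359738368
(4,2): OLD=84575166008263/549755813888 → NEW=255, ERR=-55612566533177/549755813888
(4,3): OLD=488439349412541/4398046511104 → NEW=0, ERR=488439349412541/4398046511104
(4,4): OLD=7145189376921063/35184372088832 → NEW=255, ERR=-1826825505731097/35184372088832
(4,5): OLD=179462832788213415/1125899906842624 → NEW=255, ERR=-107641643456655705/1125899906842624
(4,6): OLD=2082798449315776449/18014398509481984 → NEW=0, ERR=2082798449315776449/18014398509481984
(5,0): OLD=83699348294475/549755813888 → NEW=255, ERR=-56488384246965/549755813888
(5,1): OLD=430989137592345/4398046511104 → NEW=0, ERR=430989137592345/4398046511104
(5,2): OLD=8209461392042559/35184372088832 → NEW=255, ERR=-762553490609601/35184372088832
(5,3): OLD=60000904632432731/281474976710656 → NEW=255, ERR=-11775214428784549/281474976710656
(5,4): OLD=2855054754091025225/18014398509481984 → NEW=255, ERR=-1738616865826880695/18014398509481984
(5,5): OLD=21232858379093223481/144115188075855872 → NEW=255, ERR=-15516514580250023879/144115188075855872
(5,6): OLD=417475121372740363063/2305843009213693952 → NEW=255, ERR=-170514845976751594697/2305843009213693952
Target (5,6): original=198, with diffused error = 417475121372740363063/2305843009213693952

Answer: 417475121372740363063/2305843009213693952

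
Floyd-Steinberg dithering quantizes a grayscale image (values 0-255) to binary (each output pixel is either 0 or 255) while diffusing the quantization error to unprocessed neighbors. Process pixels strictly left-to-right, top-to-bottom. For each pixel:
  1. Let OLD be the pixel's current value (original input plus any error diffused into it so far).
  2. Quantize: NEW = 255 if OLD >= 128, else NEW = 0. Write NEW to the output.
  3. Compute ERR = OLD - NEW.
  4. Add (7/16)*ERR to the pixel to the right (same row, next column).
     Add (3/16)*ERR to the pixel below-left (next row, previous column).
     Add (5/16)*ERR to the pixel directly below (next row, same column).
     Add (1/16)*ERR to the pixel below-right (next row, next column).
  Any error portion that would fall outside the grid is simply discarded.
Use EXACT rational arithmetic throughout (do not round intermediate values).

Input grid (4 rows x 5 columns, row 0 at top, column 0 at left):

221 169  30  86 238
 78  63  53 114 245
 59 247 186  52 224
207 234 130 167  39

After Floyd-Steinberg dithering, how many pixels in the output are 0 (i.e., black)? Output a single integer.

(0,0): OLD=221 → NEW=255, ERR=-34
(0,1): OLD=1233/8 → NEW=255, ERR=-807/8
(0,2): OLD=-1809/128 → NEW=0, ERR=-1809/128
(0,3): OLD=163465/2048 → NEW=0, ERR=163465/2048
(0,4): OLD=8943039/32768 → NEW=255, ERR=587199/32768
(1,0): OLD=6203/128 → NEW=0, ERR=6203/128
(1,1): OLD=49053/1024 → NEW=0, ERR=49053/1024
(1,2): OLD=2562529/32768 → NEW=0, ERR=2562529/32768
(1,3): OLD=23020557/131072 → NEW=255, ERR=-10402803/131072
(1,4): OLD=463188359/2097152 → NEW=255, ERR=-71585401/2097152
(2,0): OLD=1361935/16384 → NEW=0, ERR=1361935/16384
(2,1): OLD=165690261/524288 → NEW=255, ERR=31996821/524288
(2,2): OLD=1889542655/8388608 → NEW=255, ERR=-249552385/8388608
(2,3): OLD=1700540813/134217728 → NEW=0, ERR=1700540813/134217728
(2,4): OLD=459380324251/2147483648 → NEW=255, ERR=-88228005989/2147483648
(3,0): OLD=2050341919/8388608 → NEW=255, ERR=-88753121/8388608
(3,1): OLD=16647037875/67108864 → NEW=255, ERR=-465722445/67108864
(3,2): OLD=265981377825/2147483648 → NEW=0, ERR=265981377825/2147483648
(3,3): OLD=925927473593/4294967296 → NEW=255, ERR=-169289186887/4294967296
(3,4): OLD=667172530621/68719476736 → NEW=0, ERR=667172530621/68719476736
Output grid:
  Row 0: ##..#  (2 black, running=2)
  Row 1: ...##  (3 black, running=5)
  Row 2: .##.#  (2 black, running=7)
  Row 3: ##.#.  (2 black, running=9)

Answer: 9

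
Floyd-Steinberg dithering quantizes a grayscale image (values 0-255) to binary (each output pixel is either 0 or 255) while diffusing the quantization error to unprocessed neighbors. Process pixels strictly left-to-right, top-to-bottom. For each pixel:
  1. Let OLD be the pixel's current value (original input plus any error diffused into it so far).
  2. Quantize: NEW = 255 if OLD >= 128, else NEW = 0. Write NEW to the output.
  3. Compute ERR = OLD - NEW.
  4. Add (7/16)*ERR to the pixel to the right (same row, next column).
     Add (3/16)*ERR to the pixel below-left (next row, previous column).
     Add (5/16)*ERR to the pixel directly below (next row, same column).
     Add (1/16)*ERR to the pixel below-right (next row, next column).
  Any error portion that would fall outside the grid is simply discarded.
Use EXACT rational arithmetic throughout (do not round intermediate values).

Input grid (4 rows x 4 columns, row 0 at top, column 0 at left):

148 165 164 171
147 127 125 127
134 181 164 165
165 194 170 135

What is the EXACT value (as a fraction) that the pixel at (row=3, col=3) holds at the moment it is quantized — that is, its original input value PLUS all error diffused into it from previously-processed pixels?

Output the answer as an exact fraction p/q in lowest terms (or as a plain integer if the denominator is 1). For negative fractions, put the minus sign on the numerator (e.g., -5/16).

(0,0): OLD=148 → NEW=255, ERR=-107
(0,1): OLD=1891/16 → NEW=0, ERR=1891/16
(0,2): OLD=55221/256 → NEW=255, ERR=-10059/256
(0,3): OLD=630003/4096 → NEW=255, ERR=-414477/4096
(1,0): OLD=34745/256 → NEW=255, ERR=-30535/256
(1,1): OLD=200079/2048 → NEW=0, ERR=200079/2048
(1,2): OLD=9429051/65536 → NEW=255, ERR=-7282629/65536
(1,3): OLD=46457485/1048576 → NEW=0, ERR=46457485/1048576
(2,0): OLD=3769749/32768 → NEW=0, ERR=3769749/32768
(2,1): OLD=244916535/1048576 → NEW=255, ERR=-22470345/1048576
(2,2): OLD=281671699/2097152 → NEW=255, ERR=-253102061/2097152
(2,3): OLD=3996297575/33554432 → NEW=0, ERR=3996297575/33554432
(3,0): OLD=3303989445/16777216 → NEW=255, ERR=-974200635/16777216
(3,1): OLD=39315108443/268435456 → NEW=255, ERR=-29135932837/268435456
(3,2): OLD=454366324901/4294967296 → NEW=0, ERR=454366324901/4294967296
(3,3): OLD=14496971060739/68719476736 → NEW=255, ERR=-3026495506941/68719476736
Target (3,3): original=135, with diffused error = 14496971060739/68719476736

Answer: 14496971060739/68719476736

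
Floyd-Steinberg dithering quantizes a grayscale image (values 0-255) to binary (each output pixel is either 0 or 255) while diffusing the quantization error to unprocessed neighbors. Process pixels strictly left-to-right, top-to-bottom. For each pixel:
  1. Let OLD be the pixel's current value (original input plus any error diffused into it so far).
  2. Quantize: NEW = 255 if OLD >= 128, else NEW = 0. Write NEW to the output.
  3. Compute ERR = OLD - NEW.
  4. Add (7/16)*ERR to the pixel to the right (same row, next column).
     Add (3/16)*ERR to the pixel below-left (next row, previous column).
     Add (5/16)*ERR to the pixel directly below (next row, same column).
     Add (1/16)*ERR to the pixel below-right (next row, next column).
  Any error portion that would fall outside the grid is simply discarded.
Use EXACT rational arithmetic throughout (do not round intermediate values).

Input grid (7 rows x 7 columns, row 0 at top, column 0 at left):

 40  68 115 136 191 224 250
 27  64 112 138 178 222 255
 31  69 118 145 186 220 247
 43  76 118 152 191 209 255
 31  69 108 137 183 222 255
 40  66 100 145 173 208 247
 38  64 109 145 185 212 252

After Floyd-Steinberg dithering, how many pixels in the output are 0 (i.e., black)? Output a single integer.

Answer: 21

Derivation:
(0,0): OLD=40 → NEW=0, ERR=40
(0,1): OLD=171/2 → NEW=0, ERR=171/2
(0,2): OLD=4877/32 → NEW=255, ERR=-3283/32
(0,3): OLD=46651/512 → NEW=0, ERR=46651/512
(0,4): OLD=1891229/8192 → NEW=255, ERR=-197731/8192
(0,5): OLD=27976011/131072 → NEW=255, ERR=-5447349/131072
(0,6): OLD=486156557/2097152 → NEW=255, ERR=-48617203/2097152
(1,0): OLD=1777/32 → NEW=0, ERR=1777/32
(1,1): OLD=25159/256 → NEW=0, ERR=25159/256
(1,2): OLD=1190819/8192 → NEW=255, ERR=-898141/8192
(1,3): OLD=3524847/32768 → NEW=0, ERR=3524847/32768
(1,4): OLD=451770901/2097152 → NEW=255, ERR=-83002859/2097152
(1,5): OLD=3117902613/16777216 → NEW=255, ERR=-1160287467/16777216
(1,6): OLD=57687080219/268435456 → NEW=255, ERR=-10763961061/268435456
(2,0): OLD=273533/4096 → NEW=0, ERR=273533/4096
(2,1): OLD=14659359/131072 → NEW=0, ERR=14659359/131072
(2,2): OLD=333407741/2097152 → NEW=255, ERR=-201366019/2097152
(2,3): OLD=2052424437/16777216 → NEW=0, ERR=2052424437/16777216
(2,4): OLD=29649855389/134217728 → NEW=255, ERR=-4575665251/134217728
(2,5): OLD=745094245111/4294967296 → NEW=255, ERR=-350122415369/4294967296
(2,6): OLD=13364703369777/68719476736 → NEW=255, ERR=-4158763197903/68719476736
(3,0): OLD=177920893/2097152 → NEW=0, ERR=177920893/2097152
(3,1): OLD=2252141321/16777216 → NEW=255, ERR=-2026048759/16777216
(3,2): OLD=8736036499/134217728 → NEW=0, ERR=8736036499/134217728
(3,3): OLD=110763081625/536870912 → NEW=255, ERR=-26139000935/536870912
(3,4): OLD=10404582973821/68719476736 → NEW=255, ERR=-7118883593859/68719476736
(3,5): OLD=68568460808215/549755813888 → NEW=0, ERR=68568460808215/549755813888
(3,6): OLD=2511816749237193/8796093022208 → NEW=255, ERR=268813028574153/8796093022208
(4,0): OLD=9360188579/268435456 → NEW=0, ERR=9360188579/268435456
(4,1): OLD=274980256055/4294967296 → NEW=0, ERR=274980256055/4294967296
(4,2): OLD=9598326614969/68719476736 → NEW=255, ERR=-7925139952711/68719476736
(4,3): OLD=30772176321923/549755813888 → NEW=0, ERR=30772176321923/549755813888
(4,4): OLD=859636979515185/4398046511104 → NEW=255, ERR=-261864880816335/4398046511104
(4,5): OLD=32958312933819833/140737488355328 → NEW=255, ERR=-2929746596788807/140737488355328
(4,6): OLD=592759294565051871/2251799813685248 → NEW=255, ERR=18550342075313631/2251799813685248
(5,0): OLD=4322534923925/68719476736 → NEW=0, ERR=4322534923925/68719476736
(5,1): OLD=51722360401591/549755813888 → NEW=0, ERR=51722360401591/549755813888
(5,2): OLD=526087114332153/4398046511104 → NEW=0, ERR=526087114332153/4398046511104
(5,3): OLD=6912080579770381/35184372088832 → NEW=255, ERR=-2059934302881779/35184372088832
(5,4): OLD=289073263704290359/2251799813685248 → NEW=255, ERR=-285135688785447881/2251799813685248
(5,5): OLD=2592618218975621495/18014398509481984 → NEW=255, ERR=-2001053400942284425/18014398509481984
(5,6): OLD=57552535221500387737/288230376151711744 → NEW=255, ERR=-15946210697186106983/288230376151711744
(6,0): OLD=662320013005677/8796093022208 → NEW=0, ERR=662320013005677/8796093022208
(6,1): OLD=21491035334163329/140737488355328 → NEW=255, ERR=-14397024196445311/140737488355328
(6,2): OLD=217362661237945283/2251799813685248 → NEW=0, ERR=217362661237945283/2251799813685248
(6,3): OLD=2750242377837470877/18014398509481984 → NEW=255, ERR=-1843429242080435043/18014398509481984
(6,4): OLD=2744417597022923497/36028797018963968 → NEW=0, ERR=2744417597022923497/36028797018963968
(6,5): OLD=886944549008411547763/4611686018427387904 → NEW=255, ERR=-289035385690572367757/4611686018427387904
(6,6): OLD=14783103800049108083189/73786976294838206464 → NEW=255, ERR=-4032575155134634565131/73786976294838206464
Output grid:
  Row 0: ..#.###  (3 black, running=3)
  Row 1: ..#.###  (3 black, running=6)
  Row 2: ..#.###  (3 black, running=9)
  Row 3: .#.##.#  (3 black, running=12)
  Row 4: ..#.###  (3 black, running=15)
  Row 5: ...####  (3 black, running=18)
  Row 6: .#.#.##  (3 black, running=21)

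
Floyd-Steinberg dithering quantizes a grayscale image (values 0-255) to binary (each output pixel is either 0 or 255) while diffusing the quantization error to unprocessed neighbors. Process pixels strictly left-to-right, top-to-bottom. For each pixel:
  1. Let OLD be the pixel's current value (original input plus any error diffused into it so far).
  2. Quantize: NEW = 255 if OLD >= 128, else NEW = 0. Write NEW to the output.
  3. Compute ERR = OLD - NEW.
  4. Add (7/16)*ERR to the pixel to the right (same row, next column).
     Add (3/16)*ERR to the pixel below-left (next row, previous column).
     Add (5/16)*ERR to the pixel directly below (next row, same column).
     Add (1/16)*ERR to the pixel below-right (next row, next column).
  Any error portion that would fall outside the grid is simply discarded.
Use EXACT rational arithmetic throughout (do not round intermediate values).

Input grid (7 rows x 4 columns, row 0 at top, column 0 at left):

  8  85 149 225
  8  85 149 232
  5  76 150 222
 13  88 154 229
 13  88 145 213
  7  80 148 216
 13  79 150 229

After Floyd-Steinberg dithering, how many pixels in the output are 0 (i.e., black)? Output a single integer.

(0,0): OLD=8 → NEW=0, ERR=8
(0,1): OLD=177/2 → NEW=0, ERR=177/2
(0,2): OLD=6007/32 → NEW=255, ERR=-2153/32
(0,3): OLD=100129/512 → NEW=255, ERR=-30431/512
(1,0): OLD=867/32 → NEW=0, ERR=867/32
(1,1): OLD=28773/256 → NEW=0, ERR=28773/256
(1,2): OLD=1405209/8192 → NEW=255, ERR=-683751/8192
(1,3): OLD=22636799/131072 → NEW=255, ERR=-10786561/131072
(2,0): OLD=141479/4096 → NEW=0, ERR=141479/4096
(2,1): OLD=14716557/131072 → NEW=0, ERR=14716557/131072
(2,2): OLD=43157589/262144 → NEW=255, ERR=-23689131/262144
(2,3): OLD=635565929/4194304 → NEW=255, ERR=-433981591/4194304
(3,0): OLD=94049287/2097152 → NEW=0, ERR=94049287/2097152
(3,1): OLD=4292357689/33554432 → NEW=0, ERR=4292357689/33554432
(3,2): OLD=90915460839/536870912 → NEW=255, ERR=-45986621721/536870912
(3,3): OLD=1318925110993/8589934592 → NEW=255, ERR=-871508209967/8589934592
(4,0): OLD=27380337883/536870912 → NEW=0, ERR=27380337883/536870912
(4,1): OLD=588540988353/4294967296 → NEW=255, ERR=-506675672127/4294967296
(4,2): OLD=7640578044465/137438953472 → NEW=0, ERR=7640578044465/137438953472
(4,3): OLD=440382767785895/2199023255552 → NEW=255, ERR=-120368162379865/2199023255552
(5,0): OLD=56222836091/68719476736 → NEW=0, ERR=56222836091/68719476736
(5,1): OLD=125571973240557/2199023255552 → NEW=0, ERR=125571973240557/2199023255552
(5,2): OLD=94953354595619/549755813888 → NEW=255, ERR=-45234377945821/549755813888
(5,3): OLD=5853670225516839/35184372088832 → NEW=255, ERR=-3118344657135321/35184372088832
(6,0): OLD=843108410651047/35184372088832 → NEW=0, ERR=843108410651047/35184372088832
(6,1): OLD=51764348580566497/562949953421312 → NEW=0, ERR=51764348580566497/562949953421312
(6,2): OLD=1364296194799597943/9007199254740992 → NEW=255, ERR=-932539615159355017/9007199254740992
(6,3): OLD=21741999553857967425/144115188075855872 → NEW=255, ERR=-15007373405485279935/144115188075855872
Output grid:
  Row 0: ..##  (2 black, running=2)
  Row 1: ..##  (2 black, running=4)
  Row 2: ..##  (2 black, running=6)
  Row 3: ..##  (2 black, running=8)
  Row 4: .#.#  (2 black, running=10)
  Row 5: ..##  (2 black, running=12)
  Row 6: ..##  (2 black, running=14)

Answer: 14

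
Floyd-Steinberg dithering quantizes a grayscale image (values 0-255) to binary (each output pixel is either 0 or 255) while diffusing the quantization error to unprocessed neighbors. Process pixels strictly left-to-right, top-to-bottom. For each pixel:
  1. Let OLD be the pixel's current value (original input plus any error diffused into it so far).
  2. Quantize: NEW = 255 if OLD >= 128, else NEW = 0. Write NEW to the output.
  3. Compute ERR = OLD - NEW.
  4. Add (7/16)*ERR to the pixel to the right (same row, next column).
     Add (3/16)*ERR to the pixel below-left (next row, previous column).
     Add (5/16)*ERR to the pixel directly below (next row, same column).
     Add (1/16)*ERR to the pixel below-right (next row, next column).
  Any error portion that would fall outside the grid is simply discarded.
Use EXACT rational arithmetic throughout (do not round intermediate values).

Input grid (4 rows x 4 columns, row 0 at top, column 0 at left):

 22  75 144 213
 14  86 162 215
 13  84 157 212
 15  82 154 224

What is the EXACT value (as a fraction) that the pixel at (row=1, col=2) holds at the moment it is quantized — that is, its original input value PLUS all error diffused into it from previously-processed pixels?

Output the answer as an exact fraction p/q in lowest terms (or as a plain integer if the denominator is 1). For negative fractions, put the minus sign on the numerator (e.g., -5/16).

(0,0): OLD=22 → NEW=0, ERR=22
(0,1): OLD=677/8 → NEW=0, ERR=677/8
(0,2): OLD=23171/128 → NEW=255, ERR=-9469/128
(0,3): OLD=369941/2048 → NEW=255, ERR=-152299/2048
(1,0): OLD=4703/128 → NEW=0, ERR=4703/128
(1,1): OLD=118809/1024 → NEW=0, ERR=118809/1024
(1,2): OLD=5930637/32768 → NEW=255, ERR=-2425203/32768
Target (1,2): original=162, with diffused error = 5930637/32768

Answer: 5930637/32768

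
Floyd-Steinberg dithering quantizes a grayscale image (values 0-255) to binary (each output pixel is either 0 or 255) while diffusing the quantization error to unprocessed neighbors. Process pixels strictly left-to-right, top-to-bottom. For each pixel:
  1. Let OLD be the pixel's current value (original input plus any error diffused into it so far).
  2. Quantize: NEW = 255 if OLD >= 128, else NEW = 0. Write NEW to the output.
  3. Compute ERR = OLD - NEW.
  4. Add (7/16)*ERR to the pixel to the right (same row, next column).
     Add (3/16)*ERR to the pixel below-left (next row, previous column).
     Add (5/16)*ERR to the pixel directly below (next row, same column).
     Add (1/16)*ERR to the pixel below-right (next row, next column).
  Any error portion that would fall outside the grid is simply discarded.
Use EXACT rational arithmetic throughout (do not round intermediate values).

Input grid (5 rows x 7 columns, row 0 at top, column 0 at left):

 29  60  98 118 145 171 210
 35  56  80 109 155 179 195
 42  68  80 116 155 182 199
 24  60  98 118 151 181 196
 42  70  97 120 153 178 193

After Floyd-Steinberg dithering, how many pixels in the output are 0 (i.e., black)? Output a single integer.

Answer: 18

Derivation:
(0,0): OLD=29 → NEW=0, ERR=29
(0,1): OLD=1163/16 → NEW=0, ERR=1163/16
(0,2): OLD=33229/256 → NEW=255, ERR=-32051/256
(0,3): OLD=258971/4096 → NEW=0, ERR=258971/4096
(0,4): OLD=11315517/65536 → NEW=255, ERR=-5396163/65536
(0,5): OLD=141533355/1048576 → NEW=255, ERR=-125853525/1048576
(0,6): OLD=2642240685/16777216 → NEW=255, ERR=-1635949395/16777216
(1,0): OLD=14769/256 → NEW=0, ERR=14769/256
(1,1): OLD=168535/2048 → NEW=0, ERR=168535/2048
(1,2): OLD=6112931/65536 → NEW=0, ERR=6112931/65536
(1,3): OLD=38352359/262144 → NEW=255, ERR=-28494361/262144
(1,4): OLD=1059669333/16777216 → NEW=0, ERR=1059669333/16777216
(1,5): OLD=19555042021/134217728 → NEW=255, ERR=-14670478619/134217728
(1,6): OLD=234518734027/2147483648 → NEW=0, ERR=234518734027/2147483648
(2,0): OLD=2472621/32768 → NEW=0, ERR=2472621/32768
(2,1): OLD=155005119/1048576 → NEW=255, ERR=-112381761/1048576
(2,2): OLD=788897021/16777216 → NEW=0, ERR=788897021/16777216
(2,3): OLD=16143257429/134217728 → NEW=0, ERR=16143257429/134217728
(2,4): OLD=214824496037/1073741824 → NEW=255, ERR=-58979669083/1073741824
(2,5): OLD=5093312602999/34359738368 → NEW=255, ERR=-3668420680841/34359738368
(2,6): OLD=98728318393521/549755813888 → NEW=255, ERR=-41459414147919/549755813888
(3,0): OLD=461127261/16777216 → NEW=0, ERR=461127261/16777216
(3,1): OLD=6988075161/134217728 → NEW=0, ERR=6988075161/134217728
(3,2): OLD=162485355675/1073741824 → NEW=255, ERR=-111318809445/1073741824
(3,3): OLD=441818399213/4294967296 → NEW=0, ERR=441818399213/4294967296
(3,4): OLD=91445623059037/549755813888 → NEW=255, ERR=-48742109482403/549755813888
(3,5): OLD=401424291580647/4398046511104 → NEW=0, ERR=401424291580647/4398046511104
(3,6): OLD=14474309486822265/70368744177664 → NEW=255, ERR=-3469720278482055/70368744177664
(4,0): OLD=129603629139/2147483648 → NEW=0, ERR=129603629139/2147483648
(4,1): OLD=3262564535351/34359738368 → NEW=0, ERR=3262564535351/34359738368
(4,2): OLD=70745845005721/549755813888 → NEW=255, ERR=-69441887535719/549755813888
(4,3): OLD=324490083264099/4398046511104 → NEW=0, ERR=324490083264099/4398046511104
(4,4): OLD=6372429489135609/35184372088832 → NEW=255, ERR=-2599585393516551/35184372088832
(4,5): OLD=179481780386013369/1125899906842624 → NEW=255, ERR=-107622695858855751/1125899906842624
(4,6): OLD=2548607037684113887/18014398509481984 → NEW=255, ERR=-2045064582233792033/18014398509481984
Output grid:
  Row 0: ..#.###  (3 black, running=3)
  Row 1: ...#.#.  (5 black, running=8)
  Row 2: .#..###  (3 black, running=11)
  Row 3: ..#.#.#  (4 black, running=15)
  Row 4: ..#.###  (3 black, running=18)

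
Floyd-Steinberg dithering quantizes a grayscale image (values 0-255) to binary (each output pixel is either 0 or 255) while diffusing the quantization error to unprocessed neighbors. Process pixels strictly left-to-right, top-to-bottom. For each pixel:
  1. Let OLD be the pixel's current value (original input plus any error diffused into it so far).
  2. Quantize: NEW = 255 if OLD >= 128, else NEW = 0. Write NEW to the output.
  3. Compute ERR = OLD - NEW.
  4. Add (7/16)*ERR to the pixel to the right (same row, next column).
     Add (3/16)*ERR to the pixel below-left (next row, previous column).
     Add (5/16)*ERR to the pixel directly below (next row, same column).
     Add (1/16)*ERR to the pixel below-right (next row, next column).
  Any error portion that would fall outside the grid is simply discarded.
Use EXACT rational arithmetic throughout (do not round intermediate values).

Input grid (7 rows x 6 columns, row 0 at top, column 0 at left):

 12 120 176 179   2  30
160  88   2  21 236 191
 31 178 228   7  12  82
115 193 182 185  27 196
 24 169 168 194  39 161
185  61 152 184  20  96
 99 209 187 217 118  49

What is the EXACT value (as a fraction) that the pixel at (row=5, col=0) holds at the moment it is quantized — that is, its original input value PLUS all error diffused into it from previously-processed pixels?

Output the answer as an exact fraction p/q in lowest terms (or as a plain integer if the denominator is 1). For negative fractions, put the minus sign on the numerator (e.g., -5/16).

Answer: 25751541279531/137438953472

Derivation:
(0,0): OLD=12 → NEW=0, ERR=12
(0,1): OLD=501/4 → NEW=0, ERR=501/4
(0,2): OLD=14771/64 → NEW=255, ERR=-1549/64
(0,3): OLD=172453/1024 → NEW=255, ERR=-88667/1024
(0,4): OLD=-587901/16384 → NEW=0, ERR=-587901/16384
(0,5): OLD=3749013/262144 → NEW=0, ERR=3749013/262144
(1,0): OLD=11983/64 → NEW=255, ERR=-4337/64
(1,1): OLD=47977/512 → NEW=0, ERR=47977/512
(1,2): OLD=442781/16384 → NEW=0, ERR=442781/16384
(1,3): OLD=-162279/65536 → NEW=0, ERR=-162279/65536
(1,4): OLD=926828139/4194304 → NEW=255, ERR=-142719381/4194304
(1,5): OLD=11968175741/67108864 → NEW=255, ERR=-5144584579/67108864
(2,0): OLD=224403/8192 → NEW=0, ERR=224403/8192
(2,1): OLD=57697665/262144 → NEW=255, ERR=-9149055/262144
(2,2): OLD=950297283/4194304 → NEW=255, ERR=-119250237/4194304
(2,3): OLD=-365862549/33554432 → NEW=0, ERR=-365862549/33554432
(2,4): OLD=-19254651711/1073741824 → NEW=0, ERR=-19254651711/1073741824
(2,5): OLD=825863783255/17179869184 → NEW=0, ERR=825863783255/17179869184
(3,0): OLD=490802275/4194304 → NEW=0, ERR=490802275/4194304
(3,1): OLD=7706422951/33554432 → NEW=255, ERR=-849957209/33554432
(3,2): OLD=42361064677/268435456 → NEW=255, ERR=-26089976603/268435456
(3,3): OLD=2300926430511/17179869184 → NEW=255, ERR=-2079940211409/17179869184
(3,4): OLD=-3193990202289/137438953472 → NEW=0, ERR=-3193990202289/137438953472
(3,5): OLD=439220582583361/2199023255552 → NEW=255, ERR=-121530347582399/2199023255552
(4,0): OLD=29967121261/536870912 → NEW=0, ERR=29967121261/536870912
(4,1): OLD=1499755049737/8589934592 → NEW=255, ERR=-690678271223/8589934592
(4,2): OLD=21486201331275/274877906944 → NEW=0, ERR=21486201331275/274877906944
(4,3): OLD=791349138305175/4398046511104 → NEW=255, ERR=-330152722026345/4398046511104
(4,4): OLD=-1339373243236857/70368744177664 → NEW=0, ERR=-1339373243236857/70368744177664
(4,5): OLD=150814093702248657/1125899906842624 → NEW=255, ERR=-136290382542620463/1125899906842624
(5,0): OLD=25751541279531/137438953472 → NEW=255, ERR=-9295391855829/137438953472
Target (5,0): original=185, with diffused error = 25751541279531/137438953472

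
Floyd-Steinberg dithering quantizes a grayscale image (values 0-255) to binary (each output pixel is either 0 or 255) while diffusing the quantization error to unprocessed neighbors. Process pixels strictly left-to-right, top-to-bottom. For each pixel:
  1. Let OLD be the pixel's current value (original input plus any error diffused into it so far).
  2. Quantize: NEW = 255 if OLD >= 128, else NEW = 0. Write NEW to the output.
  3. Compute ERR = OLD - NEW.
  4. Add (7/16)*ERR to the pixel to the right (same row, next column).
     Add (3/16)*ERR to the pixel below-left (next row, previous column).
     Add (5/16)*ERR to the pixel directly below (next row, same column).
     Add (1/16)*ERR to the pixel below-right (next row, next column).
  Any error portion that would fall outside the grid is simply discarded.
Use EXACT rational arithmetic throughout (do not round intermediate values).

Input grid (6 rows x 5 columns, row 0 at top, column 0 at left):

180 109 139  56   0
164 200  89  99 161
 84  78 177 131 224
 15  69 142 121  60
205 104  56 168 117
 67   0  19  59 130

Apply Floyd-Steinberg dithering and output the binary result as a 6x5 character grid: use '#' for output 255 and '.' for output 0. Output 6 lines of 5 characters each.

Answer: #.#..
##..#
..###
..#..
#..#.
....#

Derivation:
(0,0): OLD=180 → NEW=255, ERR=-75
(0,1): OLD=1219/16 → NEW=0, ERR=1219/16
(0,2): OLD=44117/256 → NEW=255, ERR=-21163/256
(0,3): OLD=81235/4096 → NEW=0, ERR=81235/4096
(0,4): OLD=568645/65536 → NEW=0, ERR=568645/65536
(1,0): OLD=39641/256 → NEW=255, ERR=-25639/256
(1,1): OLD=327279/2048 → NEW=255, ERR=-194961/2048
(1,2): OLD=1965979/65536 → NEW=0, ERR=1965979/65536
(1,3): OLD=30089471/262144 → NEW=0, ERR=30089471/262144
(1,4): OLD=902481181/4194304 → NEW=255, ERR=-167066339/4194304
(2,0): OLD=1142069/32768 → NEW=0, ERR=1142069/32768
(2,1): OLD=65918487/1048576 → NEW=0, ERR=65918487/1048576
(2,2): OLD=3849528581/16777216 → NEW=255, ERR=-428661499/16777216
(2,3): OLD=40291539519/268435456 → NEW=255, ERR=-28159501761/268435456
(2,4): OLD=742306551801/4294967296 → NEW=255, ERR=-352910108679/4294967296
(3,0): OLD=632144741/16777216 → NEW=0, ERR=632144741/16777216
(3,1): OLD=13759646721/134217728 → NEW=0, ERR=13759646721/134217728
(3,2): OLD=700624117595/4294967296 → NEW=255, ERR=-394592542885/4294967296
(3,3): OLD=266460134275/8589934592 → NEW=0, ERR=266460134275/8589934592
(3,4): OLD=5681353005103/137438953472 → NEW=0, ERR=5681353005103/137438953472
(4,0): OLD=506798877643/2147483648 → NEW=255, ERR=-40809452597/2147483648
(4,1): OLD=7755088144587/68719476736 → NEW=0, ERR=7755088144587/68719476736
(4,2): OLD=97730847080517/1099511627776 → NEW=0, ERR=97730847080517/1099511627776
(4,3): OLD=3845474452105419/17592186044416 → NEW=255, ERR=-640532989220661/17592186044416
(4,4): OLD=32630617628863245/281474976710656 → NEW=0, ERR=32630617628863245/281474976710656
(5,0): OLD=90403031079233/1099511627776 → NEW=0, ERR=90403031079233/1099511627776
(5,1): OLD=762763185316739/8796093022208 → NEW=0, ERR=762763185316739/8796093022208
(5,2): OLD=23908880515730459/281474976710656 → NEW=0, ERR=23908880515730459/281474976710656
(5,3): OLD=126185713056630421/1125899906842624 → NEW=0, ERR=126185713056630421/1125899906842624
(5,4): OLD=3836790038896213463/18014398509481984 → NEW=255, ERR=-756881581021692457/18014398509481984
Row 0: #.#..
Row 1: ##..#
Row 2: ..###
Row 3: ..#..
Row 4: #..#.
Row 5: ....#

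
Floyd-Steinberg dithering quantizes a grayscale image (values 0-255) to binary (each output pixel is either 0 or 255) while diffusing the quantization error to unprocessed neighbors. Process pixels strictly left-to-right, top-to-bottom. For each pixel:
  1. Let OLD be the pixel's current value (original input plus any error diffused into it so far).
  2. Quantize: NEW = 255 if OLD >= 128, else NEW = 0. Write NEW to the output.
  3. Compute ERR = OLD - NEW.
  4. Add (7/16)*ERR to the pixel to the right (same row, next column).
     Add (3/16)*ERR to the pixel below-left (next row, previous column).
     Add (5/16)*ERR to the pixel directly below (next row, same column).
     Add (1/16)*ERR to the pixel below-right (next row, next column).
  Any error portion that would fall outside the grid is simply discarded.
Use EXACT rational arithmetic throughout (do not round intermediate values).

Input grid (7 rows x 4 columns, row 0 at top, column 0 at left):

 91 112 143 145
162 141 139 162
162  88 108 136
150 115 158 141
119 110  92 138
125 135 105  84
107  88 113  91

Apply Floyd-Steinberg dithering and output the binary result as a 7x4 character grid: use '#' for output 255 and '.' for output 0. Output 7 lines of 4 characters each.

Answer: .#.#
#.#.
#.#.
#.##
.#..
#.#.
..#.

Derivation:
(0,0): OLD=91 → NEW=0, ERR=91
(0,1): OLD=2429/16 → NEW=255, ERR=-1651/16
(0,2): OLD=25051/256 → NEW=0, ERR=25051/256
(0,3): OLD=769277/4096 → NEW=255, ERR=-275203/4096
(1,0): OLD=43799/256 → NEW=255, ERR=-21481/256
(1,1): OLD=196769/2048 → NEW=0, ERR=196769/2048
(1,2): OLD=12620085/65536 → NEW=255, ERR=-4091595/65536
(1,3): OLD=125624963/1048576 → NEW=0, ERR=125624963/1048576
(2,0): OLD=5039483/32768 → NEW=255, ERR=-3316357/32768
(2,1): OLD=59554809/1048576 → NEW=0, ERR=59554809/1048576
(2,2): OLD=297389501/2097152 → NEW=255, ERR=-237384259/2097152
(2,3): OLD=4027031529/33554432 → NEW=0, ERR=4027031529/33554432
(3,0): OLD=2164629707/16777216 → NEW=255, ERR=-2113560373/16777216
(3,1): OLD=13444342549/268435456 → NEW=0, ERR=13444342549/268435456
(3,2): OLD=732684092651/4294967296 → NEW=255, ERR=-362532567829/4294967296
(3,3): OLD=9242855461101/68719476736 → NEW=255, ERR=-8280611106579/68719476736
(4,0): OLD=382349306031/4294967296 → NEW=0, ERR=382349306031/4294967296
(4,1): OLD=4841232914061/34359738368 → NEW=255, ERR=-3920500369779/34359738368
(4,2): OLD=-4134622475027/1099511627776 → NEW=0, ERR=-4134622475027/1099511627776
(4,3): OLD=1643522090913675/17592186044416 → NEW=0, ERR=1643522090913675/17592186044416
(5,0): OLD=72251947867903/549755813888 → NEW=255, ERR=-67935784673537/549755813888
(5,1): OLD=882041626320857/17592186044416 → NEW=0, ERR=882041626320857/17592186044416
(5,2): OLD=1197552007008653/8796093022208 → NEW=255, ERR=-1045451713654387/8796093022208
(5,3): OLD=17159030547501629/281474976710656 → NEW=0, ERR=17159030547501629/281474976710656
(6,0): OLD=21894221839236843/281474976710656 → NEW=0, ERR=21894221839236843/281474976710656
(6,1): OLD=484993163925258013/4503599627370496 → NEW=0, ERR=484993163925258013/4503599627370496
(6,2): OLD=9910540009425649723/72057594037927936 → NEW=255, ERR=-8464146470245973957/72057594037927936
(6,3): OLD=59066050290046603933/1152921504606846976 → NEW=0, ERR=59066050290046603933/1152921504606846976
Row 0: .#.#
Row 1: #.#.
Row 2: #.#.
Row 3: #.##
Row 4: .#..
Row 5: #.#.
Row 6: ..#.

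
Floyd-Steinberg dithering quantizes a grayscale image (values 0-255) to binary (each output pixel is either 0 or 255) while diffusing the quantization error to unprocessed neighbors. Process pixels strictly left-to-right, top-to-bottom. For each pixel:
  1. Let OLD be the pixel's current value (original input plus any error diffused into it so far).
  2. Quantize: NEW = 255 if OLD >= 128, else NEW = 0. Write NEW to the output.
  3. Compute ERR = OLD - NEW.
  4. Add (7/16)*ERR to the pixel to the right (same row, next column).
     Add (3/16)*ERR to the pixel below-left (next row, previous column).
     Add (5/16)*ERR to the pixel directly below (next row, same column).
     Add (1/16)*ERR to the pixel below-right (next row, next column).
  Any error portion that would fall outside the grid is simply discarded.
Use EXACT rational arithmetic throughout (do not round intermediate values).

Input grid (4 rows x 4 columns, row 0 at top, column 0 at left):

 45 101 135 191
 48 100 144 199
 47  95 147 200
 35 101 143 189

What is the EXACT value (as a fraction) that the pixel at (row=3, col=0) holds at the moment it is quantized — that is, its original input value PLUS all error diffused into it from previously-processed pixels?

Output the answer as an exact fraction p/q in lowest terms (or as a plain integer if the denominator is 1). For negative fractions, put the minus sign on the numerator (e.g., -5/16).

(0,0): OLD=45 → NEW=0, ERR=45
(0,1): OLD=1931/16 → NEW=0, ERR=1931/16
(0,2): OLD=48077/256 → NEW=255, ERR=-17203/256
(0,3): OLD=661915/4096 → NEW=255, ERR=-382565/4096
(1,0): OLD=21681/256 → NEW=0, ERR=21681/256
(1,1): OLD=337879/2048 → NEW=255, ERR=-184361/2048
(1,2): OLD=4826531/65536 → NEW=0, ERR=4826531/65536
(1,3): OLD=207443173/1048576 → NEW=255, ERR=-59943707/1048576
(2,0): OLD=1854253/32768 → NEW=0, ERR=1854253/32768
(2,1): OLD=116106431/1048576 → NEW=0, ERR=116106431/1048576
(2,2): OLD=423861787/2097152 → NEW=255, ERR=-110911973/2097152
(2,3): OLD=5489514511/33554432 → NEW=255, ERR=-3066865649/33554432
(3,0): OLD=1232202333/16777216 → NEW=0, ERR=1232202333/16777216
Target (3,0): original=35, with diffused error = 1232202333/16777216

Answer: 1232202333/16777216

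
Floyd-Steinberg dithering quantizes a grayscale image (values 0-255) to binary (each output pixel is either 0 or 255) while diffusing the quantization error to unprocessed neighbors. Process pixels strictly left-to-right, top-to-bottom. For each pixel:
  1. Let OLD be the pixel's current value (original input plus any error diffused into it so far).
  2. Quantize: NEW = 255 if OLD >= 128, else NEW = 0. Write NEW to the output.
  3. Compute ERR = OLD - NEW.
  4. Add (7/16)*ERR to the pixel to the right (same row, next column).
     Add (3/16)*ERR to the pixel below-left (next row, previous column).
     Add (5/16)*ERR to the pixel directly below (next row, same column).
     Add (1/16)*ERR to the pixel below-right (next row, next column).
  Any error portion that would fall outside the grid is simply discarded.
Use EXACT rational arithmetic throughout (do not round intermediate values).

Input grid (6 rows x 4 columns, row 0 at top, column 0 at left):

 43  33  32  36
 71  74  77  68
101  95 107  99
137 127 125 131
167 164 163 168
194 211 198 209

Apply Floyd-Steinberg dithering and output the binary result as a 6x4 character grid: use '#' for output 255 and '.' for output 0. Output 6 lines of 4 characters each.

Answer: ....
.#..
..#.
##.#
.##.
####

Derivation:
(0,0): OLD=43 → NEW=0, ERR=43
(0,1): OLD=829/16 → NEW=0, ERR=829/16
(0,2): OLD=13995/256 → NEW=0, ERR=13995/256
(0,3): OLD=245421/4096 → NEW=0, ERR=245421/4096
(1,0): OLD=24103/256 → NEW=0, ERR=24103/256
(1,1): OLD=295569/2048 → NEW=255, ERR=-226671/2048
(1,2): OLD=3940965/65536 → NEW=0, ERR=3940965/65536
(1,3): OLD=122106323/1048576 → NEW=0, ERR=122106323/1048576
(2,0): OLD=3593675/32768 → NEW=0, ERR=3593675/32768
(2,1): OLD=131652073/1048576 → NEW=0, ERR=131652073/1048576
(2,2): OLD=410283405/2097152 → NEW=255, ERR=-124490355/2097152
(2,3): OLD=3797630393/33554432 → NEW=0, ERR=3797630393/33554432
(3,0): OLD=3268422811/16777216 → NEW=255, ERR=-1009767269/16777216
(3,1): OLD=36407290949/268435456 → NEW=255, ERR=-32043750331/268435456
(3,2): OLD=357736892603/4294967296 → NEW=0, ERR=357736892603/4294967296
(3,3): OLD=13681936905117/68719476736 → NEW=255, ERR=-3841529662563/68719476736
(4,0): OLD=540346905919/4294967296 → NEW=0, ERR=540346905919/4294967296
(4,1): OLD=6651816378301/34359738368 → NEW=255, ERR=-2109916905539/34359738368
(4,2): OLD=158572720985757/1099511627776 → NEW=255, ERR=-121802744097123/1099511627776
(4,3): OLD=1887126318283355/17592186044416 → NEW=0, ERR=1887126318283355/17592186044416
(5,0): OLD=121936753414415/549755813888 → NEW=255, ERR=-18250979127025/549755813888
(5,1): OLD=2891771418331081/17592186044416 → NEW=255, ERR=-1594236022994999/17592186044416
(5,2): OLD=1231539849974661/8796093022208 → NEW=255, ERR=-1011463870688379/8796093022208
(5,3): OLD=52154563628752605/281474976710656 → NEW=255, ERR=-19621555432464675/281474976710656
Row 0: ....
Row 1: .#..
Row 2: ..#.
Row 3: ##.#
Row 4: .##.
Row 5: ####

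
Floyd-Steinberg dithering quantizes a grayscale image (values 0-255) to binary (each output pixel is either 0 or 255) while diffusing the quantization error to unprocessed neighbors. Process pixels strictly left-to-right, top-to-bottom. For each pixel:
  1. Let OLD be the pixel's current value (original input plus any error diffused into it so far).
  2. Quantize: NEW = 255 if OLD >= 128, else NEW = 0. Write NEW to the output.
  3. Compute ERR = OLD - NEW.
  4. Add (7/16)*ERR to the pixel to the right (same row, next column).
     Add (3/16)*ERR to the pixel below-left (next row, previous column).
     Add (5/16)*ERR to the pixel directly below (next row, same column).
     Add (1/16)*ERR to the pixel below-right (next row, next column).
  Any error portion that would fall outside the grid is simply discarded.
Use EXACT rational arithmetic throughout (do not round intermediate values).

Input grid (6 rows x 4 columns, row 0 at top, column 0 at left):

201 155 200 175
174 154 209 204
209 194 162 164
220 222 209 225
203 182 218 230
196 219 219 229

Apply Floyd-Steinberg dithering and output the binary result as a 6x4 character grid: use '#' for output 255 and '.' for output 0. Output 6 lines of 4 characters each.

Answer: ###.
#.##
##.#
####
#.##
####

Derivation:
(0,0): OLD=201 → NEW=255, ERR=-54
(0,1): OLD=1051/8 → NEW=255, ERR=-989/8
(0,2): OLD=18677/128 → NEW=255, ERR=-13963/128
(0,3): OLD=260659/2048 → NEW=0, ERR=260659/2048
(1,0): OLD=17145/128 → NEW=255, ERR=-15495/128
(1,1): OLD=39503/1024 → NEW=0, ERR=39503/1024
(1,2): OLD=6813307/32768 → NEW=255, ERR=-1542533/32768
(1,3): OLD=113435213/524288 → NEW=255, ERR=-20258227/524288
(2,0): OLD=2922965/16384 → NEW=255, ERR=-1254955/16384
(2,1): OLD=81868663/524288 → NEW=255, ERR=-51824777/524288
(2,2): OLD=104028659/1048576 → NEW=0, ERR=104028659/1048576
(2,3): OLD=3227720711/16777216 → NEW=255, ERR=-1050469369/16777216
(3,0): OLD=1489226629/8388608 → NEW=255, ERR=-649868411/8388608
(3,1): OLD=22955425435/134217728 → NEW=255, ERR=-11270095205/134217728
(3,2): OLD=398033349989/2147483648 → NEW=255, ERR=-149574980251/2147483648
(3,3): OLD=6224666568515/34359738368 → NEW=255, ERR=-2537066715325/34359738368
(4,0): OLD=350139422049/2147483648 → NEW=255, ERR=-197468908191/2147483648
(4,1): OLD=1677245577635/17179869184 → NEW=0, ERR=1677245577635/17179869184
(4,2): OLD=120865862575939/549755813888 → NEW=255, ERR=-19321869965501/549755813888
(4,3): OLD=1646591773179077/8796093022208 → NEW=255, ERR=-596411947483963/8796093022208
(5,0): OLD=51009050166289/274877906944 → NEW=255, ERR=-19084816104431/274877906944
(5,1): OLD=1818998588429719/8796093022208 → NEW=255, ERR=-424005132233321/8796093022208
(5,2): OLD=793038697507523/4398046511104 → NEW=255, ERR=-328463162823997/4398046511104
(5,3): OLD=24339190896966323/140737488355328 → NEW=255, ERR=-11548868633642317/140737488355328
Row 0: ###.
Row 1: #.##
Row 2: ##.#
Row 3: ####
Row 4: #.##
Row 5: ####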